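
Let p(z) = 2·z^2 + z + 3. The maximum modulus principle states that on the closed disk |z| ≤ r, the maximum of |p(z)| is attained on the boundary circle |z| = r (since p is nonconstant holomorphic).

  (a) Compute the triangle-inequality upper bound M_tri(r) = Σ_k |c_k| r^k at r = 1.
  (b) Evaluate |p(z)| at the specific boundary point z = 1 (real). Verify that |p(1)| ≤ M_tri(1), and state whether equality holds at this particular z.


Coefficients: c_0 = 3, c_1 = 1, c_2 = 2. Radius r = 1.
Part (a). Triangle bound: M_tri(r) = Σ_k |c_k| r^k
  = |3|·1^0 + |1|·1^1 + |2|·1^2
  = 3 + 1 + 2 = 6.
This bounds M(r) := max_{|z|=r} |p(z)| from above; equality holds iff all terms c_k z^k can be made to align in phase at a single z on |z|=r.
Part (b). At z = 1 (real, on the circle |z| = r):
  p(1) = (3)·1^0 + (1)·1^1 + (2)·1^2 = 6.
  |p(1)| = 6.
Since all nonzero coefficients share the same sign, |p(1)| = 6 = M_tri(1); the triangle bound is attained at z = 1, so in fact M(r) = 6.

M_tri(1) = 6; |p(1)| = 6; equality at z=1: yes.


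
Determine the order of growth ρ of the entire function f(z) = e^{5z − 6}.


|e^{5z − 6}| = e^{Re(5·z) + -6} ≤ e^{5|z|^1 + -6} = e^{5r^1 + -6} on |z| = r, so ρ ≤ 1. Choosing z on |z|=r so that 5·z is real positive (always possible by picking arg z appropriately) gives |f(z)| = e^{5r^1 + -6}, matching the bound. The additive constant -6 does not affect log log M(r) ~ 1·log r. Hence ρ = 1.
Therefore ρ = 1.

Order ρ = 1.


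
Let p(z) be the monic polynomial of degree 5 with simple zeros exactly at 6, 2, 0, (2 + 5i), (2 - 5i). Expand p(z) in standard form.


The polynomial is p(z) = ∏_{α ∈ S} (z − α), where S = {6, 2, 0, (2 + 5i), (2 - 5i)}.
Expanding the product yields: p(z) = z^5 -12·z^4 + 73·z^3 -280·z^2 + 348·z.
Note conjugate pairs combine to real quadratics: (z − (2+5i))(z − (2−5i)) = z² − 4z + 29.
The resulting polynomial has degree 5 and real coefficients as required.

p(z) = z^5 -12·z^4 + 73·z^3 -280·z^2 + 348·z.


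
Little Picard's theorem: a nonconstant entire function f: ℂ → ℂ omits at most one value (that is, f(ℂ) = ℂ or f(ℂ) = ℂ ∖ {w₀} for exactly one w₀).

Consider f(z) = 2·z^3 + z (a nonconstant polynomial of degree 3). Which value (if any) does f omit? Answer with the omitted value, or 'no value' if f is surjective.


Little Picard bounds the complement of f(ℂ) to at most one point.
For every w ∈ ℂ, the equation p(z) − w = 0 is a nonconstant polynomial in z and hence has at least one root by the fundamental theorem of algebra. So p is surjective onto ℂ, omitting no value.

Omitted value: no value.


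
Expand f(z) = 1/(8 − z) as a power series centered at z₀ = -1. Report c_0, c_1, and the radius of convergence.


Let w = z − z₀, so z = z₀ + w.
Then 8 − z = 8 − (z₀ + w) = (8 − z₀) − w = 9 − w.
f(z) = 1/(9 − w) = (1/(9)) · 1/(1 − w/(9)) = Σ_{n≥0} w^n / (9)^(n+1).
So c_n = 1/(9)^(n+1):
  c_0 = 1/(9)^1 = 1/9.
  c_1 = 1/(9)^2 = 1/81.
The series is valid for |w/d| < 1, i.e. |z − z₀| < |d|.
Radius of convergence: R = |8 − z₀| = |9| = 9 (distance from z₀ to the singularity z = 8).

c_0 = 1/9, c_1 = 1/81; R = 9.


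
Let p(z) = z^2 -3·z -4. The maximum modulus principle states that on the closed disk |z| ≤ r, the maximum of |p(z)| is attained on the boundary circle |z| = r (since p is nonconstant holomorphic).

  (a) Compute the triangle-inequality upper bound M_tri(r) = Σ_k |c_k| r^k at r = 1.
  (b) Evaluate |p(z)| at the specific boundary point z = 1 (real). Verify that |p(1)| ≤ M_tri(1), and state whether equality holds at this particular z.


Coefficients: c_0 = -4, c_1 = -3, c_2 = 1. Radius r = 1.
Part (a). Triangle bound: M_tri(r) = Σ_k |c_k| r^k
  = |-4|·1^0 + |-3|·1^1 + |1|·1^2
  = 4 + 3 + 1 = 8.
This bounds M(r) := max_{|z|=r} |p(z)| from above; equality holds iff all terms c_k z^k can be made to align in phase at a single z on |z|=r.
Part (b). At z = 1 (real, on the circle |z| = r):
  p(1) = (-4)·1^0 + (-3)·1^1 + (1)·1^2 = -6.
  |p(1)| = 6.
Check: |p(1)| = 6 ≤ 8 = M_tri(1). ✓ Equality does not hold at z = 1 (the coefficients have mixed signs, so the terms do not all align in phase there).

M_tri(1) = 8; |p(1)| = 6; equality at z=1: no.


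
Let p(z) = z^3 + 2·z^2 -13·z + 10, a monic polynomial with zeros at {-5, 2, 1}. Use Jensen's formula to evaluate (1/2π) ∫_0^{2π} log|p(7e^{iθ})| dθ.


Zeros: -5, 1, 2; r = 7.
Inside |z| < r: -5, 1, 2. Outside (|z| ≥ r): ∅.
p(0) = 10, so log|p(0)| = log(10) = 2.3026.
Apply Jensen: I(r) = log|p(0)| + Σ_k log(r/|z_k|), summed over zeros inside |z| < r.
  log(r/|z_k|) for z_k = -5: log(7/5) = 0.3365
  log(r/|z_k|) for z_k = 2: log(7/2) = 1.2528
  log(r/|z_k|) for z_k = 1: log(7/1) = 1.9459
Sum over inside zeros: 3.5351.
I(r) = log|p(0)| + (inside sum) = 2.3026 + 3.5351 = 5.8377.
Closed form (all zeros inside, monic): I(r) = n·log(r) = 3·log(7) = 5.8377. ✓

I(r) ≈ 5.8377.


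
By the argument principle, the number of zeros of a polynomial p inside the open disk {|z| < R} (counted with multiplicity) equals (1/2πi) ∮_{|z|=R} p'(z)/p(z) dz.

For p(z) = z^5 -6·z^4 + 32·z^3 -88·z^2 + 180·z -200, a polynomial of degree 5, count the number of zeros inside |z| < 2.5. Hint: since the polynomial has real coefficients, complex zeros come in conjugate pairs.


The zeros of p are: (1 + 3i), (1 - 3i), (1 + 3i), (1 - 3i), 2.
Their magnitudes are: 3.162, 3.162, 3.162, 3.162, 2.
Zeros with |z| < R = 2.5: 2.
Count = 1.
By the argument principle, (1/2πi) ∮_{|z|=R} p'(z)/p(z) dz equals exactly this count.

Number of zeros inside |z| < 2.5: 1.


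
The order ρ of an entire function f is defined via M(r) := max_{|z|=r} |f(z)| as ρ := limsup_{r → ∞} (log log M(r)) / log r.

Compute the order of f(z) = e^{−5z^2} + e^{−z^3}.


Each summand is entire of order 2 and 3 respectively (as in the single-exponential case). The order of a sum is at most the max of the orders, so ρ ≤ 3. For the lower bound: on |z|=r choose arg z so that -1z^3 is real positive; then |e^{-1z^3}| = e^{1r^3} while |e^{-5z^2}| ≤ e^{5r^2} = o(e^{1r^3}). So |f| ≥ e^{1r^3}(1 − o(1)) and ρ ≥ 3. Hence ρ = max(2, 3) = 3.
Therefore ρ = 3.

Order ρ = 3.


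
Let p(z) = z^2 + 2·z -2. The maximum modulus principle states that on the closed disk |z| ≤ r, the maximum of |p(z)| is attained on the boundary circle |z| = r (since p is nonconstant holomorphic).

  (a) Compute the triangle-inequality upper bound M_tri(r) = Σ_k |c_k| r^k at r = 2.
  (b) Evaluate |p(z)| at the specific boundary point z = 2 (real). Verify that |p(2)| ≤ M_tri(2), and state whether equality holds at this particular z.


Coefficients: c_0 = -2, c_1 = 2, c_2 = 1. Radius r = 2.
Part (a). Triangle bound: M_tri(r) = Σ_k |c_k| r^k
  = |-2|·2^0 + |2|·2^1 + |1|·2^2
  = 2 + 4 + 4 = 10.
This bounds M(r) := max_{|z|=r} |p(z)| from above; equality holds iff all terms c_k z^k can be made to align in phase at a single z on |z|=r.
Part (b). At z = 2 (real, on the circle |z| = r):
  p(2) = (-2)·2^0 + (2)·2^1 + (1)·2^2 = 6.
  |p(2)| = 6.
Check: |p(2)| = 6 ≤ 10 = M_tri(2). ✓ Equality does not hold at z = 2 (the coefficients have mixed signs, so the terms do not all align in phase there).

M_tri(2) = 10; |p(2)| = 6; equality at z=2: no.


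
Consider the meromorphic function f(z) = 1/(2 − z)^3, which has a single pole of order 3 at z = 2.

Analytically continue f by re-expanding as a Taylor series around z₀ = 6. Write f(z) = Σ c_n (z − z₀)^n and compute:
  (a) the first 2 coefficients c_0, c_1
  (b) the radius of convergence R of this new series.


Let w = z − z₀, so z = z₀ + w.
Then 2 − z = 2 − (z₀ + w) = (2 − z₀) − w = -4 − w.
f(z) = 1/(-4 − w)^3 = (1/(-4)^3) · (1 − w/(-4))^{−3}.
By the binomial series (1−u)^{−3} = Σ_{n≥0} C(n+2, 2) u^n for |u|<1, with u = w/(-4):
  c_n = C(n+2, 2) / (-4)^(n+3).
  c_0 = 1/(-4)^3 = -1/64.
  c_1 = 3/(-4)^4 = 3/256.
The series is valid for |w/d| < 1, i.e. |z − z₀| < |d|.
Radius of convergence: R = |2 − z₀| = |-4| = 4 (distance from z₀ to the singularity z = 2).

c_0 = -1/64, c_1 = 3/256; R = 4.


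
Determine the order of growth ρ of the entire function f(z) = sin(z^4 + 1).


Write sin(w) = (e^{iw} ± e^{−iw})/(2 or 2i), so |sin(w)| ≤ e^{|w|}. With w = z^4 + 1, |w| ≤ 1r^4 + 1 on |z|=r, giving M(r) ≤ e^{1r^4 + 1} and ρ ≤ 4. For the lower bound, choose z on |z|=r with 1z^4 purely imaginary of modulus 1r^4; then |sin(z^4 + 1)| grows like e^{1r^4}/2, so ρ ≥ 4. Hence ρ = 4.
Therefore ρ = 4.

Order ρ = 4.


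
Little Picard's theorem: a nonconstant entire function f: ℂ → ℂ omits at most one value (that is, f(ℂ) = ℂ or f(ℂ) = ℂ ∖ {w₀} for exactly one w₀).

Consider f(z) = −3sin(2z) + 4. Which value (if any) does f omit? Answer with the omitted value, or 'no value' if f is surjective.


Little Picard bounds the complement of f(ℂ) to at most one point.
sin is entire and surjective onto ℂ: for every w ∈ ℂ, sin(ζ) = w has a solution ζ ∈ ℂ (e.g., via the complex inverse arcsin). With ζ = 2z this gives z = ζ/(2). Then -3·sin(2z) takes every value in -3·ℂ = ℂ, and adding 4 is a bijection of ℂ. So f is surjective and omits no value. (Note: only on the real line is sin bounded by [−1, 1].)

Omitted value: no value.


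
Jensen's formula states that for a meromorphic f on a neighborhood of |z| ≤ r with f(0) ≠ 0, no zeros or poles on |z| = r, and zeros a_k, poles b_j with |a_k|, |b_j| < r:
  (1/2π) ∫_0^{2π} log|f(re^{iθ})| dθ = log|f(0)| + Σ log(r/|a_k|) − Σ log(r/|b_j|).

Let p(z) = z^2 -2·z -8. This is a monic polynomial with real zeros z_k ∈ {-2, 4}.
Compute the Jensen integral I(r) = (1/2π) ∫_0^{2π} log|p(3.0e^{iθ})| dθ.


Zeros: -2, 4; r = 3.0.
Inside |z| < r: -2. Outside (|z| ≥ r): 4.
p(0) = -8, so log|p(0)| = log(8) = 2.0794.
Apply Jensen: I(r) = log|p(0)| + Σ_k log(r/|z_k|), summed over zeros inside |z| < r.
  log(r/|z_k|) for z_k = -2: log(3.0/2) = 0.4055
  Outside zeros (4) contribute nothing to the Jensen sum.
Sum over inside zeros: 0.4055.
I(r) = log|p(0)| + (inside sum) = 2.0794 + 0.4055 = 2.4849.
Note: since some zeros are outside |z| ≤ r, the simplified n·log(r) form does NOT apply — only the inside zeros contribute.

I(r) ≈ 2.4849.


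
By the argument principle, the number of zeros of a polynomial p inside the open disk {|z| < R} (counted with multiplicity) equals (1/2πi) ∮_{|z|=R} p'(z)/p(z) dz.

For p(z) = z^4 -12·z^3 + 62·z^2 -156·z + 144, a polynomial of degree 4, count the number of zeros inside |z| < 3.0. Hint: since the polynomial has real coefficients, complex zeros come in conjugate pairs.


The zeros of p are: (3 + 3i), (3 - 3i), 4, 2.
Their magnitudes are: 4.243, 4.243, 4, 2.
Zeros with |z| < R = 3.0: 2.
Count = 1.
By the argument principle, (1/2πi) ∮_{|z|=R} p'(z)/p(z) dz equals exactly this count.

Number of zeros inside |z| < 3.0: 1.


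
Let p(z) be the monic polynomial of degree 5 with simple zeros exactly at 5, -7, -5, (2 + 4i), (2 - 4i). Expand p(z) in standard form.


The polynomial is p(z) = ∏_{α ∈ S} (z − α), where S = {5, -7, -5, (2 + 4i), (2 - 4i)}.
Expanding the product yields: p(z) = z^5 + 3·z^4 -33·z^3 + 65·z^2 + 200·z -3500.
Note conjugate pairs combine to real quadratics: (z − (2+4i))(z − (2−4i)) = z² − 4z + 20.
The resulting polynomial has degree 5 and real coefficients as required.

p(z) = z^5 + 3·z^4 -33·z^3 + 65·z^2 + 200·z -3500.


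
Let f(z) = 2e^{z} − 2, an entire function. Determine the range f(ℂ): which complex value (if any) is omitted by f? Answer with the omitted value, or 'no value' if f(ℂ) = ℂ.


Little Picard bounds the complement of f(ℂ) to at most one point.
e^{z} is never zero on ℂ, so 2·e^{z} takes every value in ℂ ∖ {0}. Adding -2 shifts the range to ℂ ∖ {-2}. Thus f omits exactly the value -2.

Omitted value: -2.


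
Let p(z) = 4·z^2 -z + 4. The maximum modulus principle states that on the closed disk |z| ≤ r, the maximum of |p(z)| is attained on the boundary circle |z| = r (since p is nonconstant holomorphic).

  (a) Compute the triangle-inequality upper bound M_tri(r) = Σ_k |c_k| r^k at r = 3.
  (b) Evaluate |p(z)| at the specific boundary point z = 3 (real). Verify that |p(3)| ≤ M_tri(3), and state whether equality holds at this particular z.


Coefficients: c_0 = 4, c_1 = -1, c_2 = 4. Radius r = 3.
Part (a). Triangle bound: M_tri(r) = Σ_k |c_k| r^k
  = |4|·3^0 + |-1|·3^1 + |4|·3^2
  = 4 + 3 + 36 = 43.
This bounds M(r) := max_{|z|=r} |p(z)| from above; equality holds iff all terms c_k z^k can be made to align in phase at a single z on |z|=r.
Part (b). At z = 3 (real, on the circle |z| = r):
  p(3) = (4)·3^0 + (-1)·3^1 + (4)·3^2 = 37.
  |p(3)| = 37.
Check: |p(3)| = 37 ≤ 43 = M_tri(3). ✓ Equality does not hold at z = 3 (the coefficients have mixed signs, so the terms do not all align in phase there).

M_tri(3) = 43; |p(3)| = 37; equality at z=3: no.


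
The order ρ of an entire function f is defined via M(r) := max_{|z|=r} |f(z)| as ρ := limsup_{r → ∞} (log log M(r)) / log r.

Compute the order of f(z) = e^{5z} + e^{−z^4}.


Each summand is entire of order 1 and 4 respectively (as in the single-exponential case). The order of a sum is at most the max of the orders, so ρ ≤ 4. For the lower bound: on |z|=r choose arg z so that -1z^4 is real positive; then |e^{-1z^4}| = e^{1r^4} while |e^{5z}| ≤ e^{5r^1} = o(e^{1r^4}). So |f| ≥ e^{1r^4}(1 − o(1)) and ρ ≥ 4. Hence ρ = max(1, 4) = 4.
Therefore ρ = 4.

Order ρ = 4.


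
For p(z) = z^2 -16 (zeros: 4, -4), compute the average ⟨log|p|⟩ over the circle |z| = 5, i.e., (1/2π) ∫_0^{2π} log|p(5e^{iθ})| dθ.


Zeros: -4, 4; r = 5.
Inside |z| < r: -4, 4. Outside (|z| ≥ r): ∅.
p(0) = -16, so log|p(0)| = log(16) = 2.7726.
Apply Jensen: I(r) = log|p(0)| + Σ_k log(r/|z_k|), summed over zeros inside |z| < r.
  log(r/|z_k|) for z_k = 4: log(5/4) = 0.2231
  log(r/|z_k|) for z_k = -4: log(5/4) = 0.2231
Sum over inside zeros: 0.4463.
I(r) = log|p(0)| + (inside sum) = 2.7726 + 0.4463 = 3.2189.
Closed form (all zeros inside, monic): I(r) = n·log(r) = 2·log(5) = 3.2189. ✓

I(r) ≈ 3.2189.


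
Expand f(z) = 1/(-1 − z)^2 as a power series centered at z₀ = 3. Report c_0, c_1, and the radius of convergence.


Let w = z − z₀, so z = z₀ + w.
Then -1 − z = -1 − (z₀ + w) = (-1 − z₀) − w = -4 − w.
f(z) = 1/(-4 − w)^2 = (1/(-4)^2) · (1 − w/(-4))^{−2}.
By the binomial series (1−u)^{−2} = Σ_{n≥0} C(n+1, 1) u^n for |u|<1, with u = w/(-4):
  c_n = C(n+1, 1) / (-4)^(n+2).
  c_0 = 1/(-4)^2 = 1/16.
  c_1 = 2/(-4)^3 = -1/32.
The series is valid for |w/d| < 1, i.e. |z − z₀| < |d|.
Radius of convergence: R = |-1 − z₀| = |-4| = 4 (distance from z₀ to the singularity z = -1).

c_0 = 1/16, c_1 = -1/32; R = 4.


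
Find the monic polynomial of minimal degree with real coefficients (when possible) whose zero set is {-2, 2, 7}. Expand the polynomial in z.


The polynomial is p(z) = ∏_{α ∈ S} (z − α), where S = {-2, 2, 7}.
Expanding the product yields: p(z) = z^3 -7·z^2 -4·z + 28.
The resulting polynomial has degree 3 and real coefficients as required.

p(z) = z^3 -7·z^2 -4·z + 28.


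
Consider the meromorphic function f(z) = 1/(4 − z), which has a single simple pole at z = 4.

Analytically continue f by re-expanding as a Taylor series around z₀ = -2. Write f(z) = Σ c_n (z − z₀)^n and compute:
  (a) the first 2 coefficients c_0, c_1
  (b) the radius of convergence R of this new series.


Let w = z − z₀, so z = z₀ + w.
Then 4 − z = 4 − (z₀ + w) = (4 − z₀) − w = 6 − w.
f(z) = 1/(6 − w) = (1/(6)) · 1/(1 − w/(6)) = Σ_{n≥0} w^n / (6)^(n+1).
So c_n = 1/(6)^(n+1):
  c_0 = 1/(6)^1 = 1/6.
  c_1 = 1/(6)^2 = 1/36.
The series is valid for |w/d| < 1, i.e. |z − z₀| < |d|.
Radius of convergence: R = |4 − z₀| = |6| = 6 (distance from z₀ to the singularity z = 4).

c_0 = 1/6, c_1 = 1/36; R = 6.


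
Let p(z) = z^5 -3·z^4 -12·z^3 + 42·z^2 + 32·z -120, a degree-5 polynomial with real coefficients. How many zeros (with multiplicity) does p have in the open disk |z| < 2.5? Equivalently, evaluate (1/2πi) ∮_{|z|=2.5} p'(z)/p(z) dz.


The zeros of p are: (3 + 1i), (3 - 1i), -2, -3, 2.
Their magnitudes are: 3.162, 3.162, 2, 3, 2.
Zeros with |z| < R = 2.5: -2, 2.
Count = 2.
By the argument principle, (1/2πi) ∮_{|z|=R} p'(z)/p(z) dz equals exactly this count.

Number of zeros inside |z| < 2.5: 2.


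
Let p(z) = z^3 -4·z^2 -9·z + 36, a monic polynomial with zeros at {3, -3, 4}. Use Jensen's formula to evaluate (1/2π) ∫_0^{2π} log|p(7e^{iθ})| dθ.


Zeros: -3, 3, 4; r = 7.
Inside |z| < r: -3, 3, 4. Outside (|z| ≥ r): ∅.
p(0) = 36, so log|p(0)| = log(36) = 3.5835.
Apply Jensen: I(r) = log|p(0)| + Σ_k log(r/|z_k|), summed over zeros inside |z| < r.
  log(r/|z_k|) for z_k = 3: log(7/3) = 0.8473
  log(r/|z_k|) for z_k = -3: log(7/3) = 0.8473
  log(r/|z_k|) for z_k = 4: log(7/4) = 0.5596
Sum over inside zeros: 2.2542.
I(r) = log|p(0)| + (inside sum) = 3.5835 + 2.2542 = 5.8377.
Closed form (all zeros inside, monic): I(r) = n·log(r) = 3·log(7) = 5.8377. ✓

I(r) ≈ 5.8377.


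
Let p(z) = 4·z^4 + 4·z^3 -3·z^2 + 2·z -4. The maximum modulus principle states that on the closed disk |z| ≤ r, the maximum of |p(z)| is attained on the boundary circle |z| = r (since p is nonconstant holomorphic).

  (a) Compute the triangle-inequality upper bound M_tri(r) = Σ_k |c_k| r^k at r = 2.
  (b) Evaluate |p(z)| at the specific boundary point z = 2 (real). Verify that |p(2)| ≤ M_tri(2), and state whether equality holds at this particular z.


Coefficients: c_0 = -4, c_1 = 2, c_2 = -3, c_3 = 4, c_4 = 4. Radius r = 2.
Part (a). Triangle bound: M_tri(r) = Σ_k |c_k| r^k
  = |-4|·2^0 + |2|·2^1 + |-3|·2^2 + |4|·2^3 + |4|·2^4
  = 4 + 4 + 12 + 32 + 64 = 116.
This bounds M(r) := max_{|z|=r} |p(z)| from above; equality holds iff all terms c_k z^k can be made to align in phase at a single z on |z|=r.
Part (b). At z = 2 (real, on the circle |z| = r):
  p(2) = (-4)·2^0 + (2)·2^1 + (-3)·2^2 + (4)·2^3 + (4)·2^4 = 84.
  |p(2)| = 84.
Check: |p(2)| = 84 ≤ 116 = M_tri(2). ✓ Equality does not hold at z = 2 (the coefficients have mixed signs, so the terms do not all align in phase there).

M_tri(2) = 116; |p(2)| = 84; equality at z=2: no.


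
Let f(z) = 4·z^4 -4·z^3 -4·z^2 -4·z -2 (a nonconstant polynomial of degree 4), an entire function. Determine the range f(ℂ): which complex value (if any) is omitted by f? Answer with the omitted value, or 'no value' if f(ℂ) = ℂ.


Little Picard bounds the complement of f(ℂ) to at most one point.
For every w ∈ ℂ, the equation p(z) − w = 0 is a nonconstant polynomial in z and hence has at least one root by the fundamental theorem of algebra. So p is surjective onto ℂ, omitting no value.

Omitted value: no value.


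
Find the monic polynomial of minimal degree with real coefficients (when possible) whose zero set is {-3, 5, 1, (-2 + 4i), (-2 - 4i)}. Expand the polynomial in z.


The polynomial is p(z) = ∏_{α ∈ S} (z − α), where S = {-3, 5, 1, (-2 + 4i), (-2 - 4i)}.
Expanding the product yields: p(z) = z^5 + z^4 -5·z^3 -97·z^2 -200·z + 300.
Note conjugate pairs combine to real quadratics: (z − (-2+4i))(z − (-2−4i)) = z² + 4z + 20.
The resulting polynomial has degree 5 and real coefficients as required.

p(z) = z^5 + z^4 -5·z^3 -97·z^2 -200·z + 300.


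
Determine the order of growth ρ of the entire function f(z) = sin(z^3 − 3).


Write sin(w) = (e^{iw} ± e^{−iw})/(2 or 2i), so |sin(w)| ≤ e^{|w|}. With w = z^3 − 3, |w| ≤ 1r^3 + 3 on |z|=r, giving M(r) ≤ e^{1r^3 + 3} and ρ ≤ 3. For the lower bound, choose z on |z|=r with 1z^3 purely imaginary of modulus 1r^3; then |sin(z^3 − 3)| grows like e^{1r^3}/2, so ρ ≥ 3. Hence ρ = 3.
Therefore ρ = 3.

Order ρ = 3.


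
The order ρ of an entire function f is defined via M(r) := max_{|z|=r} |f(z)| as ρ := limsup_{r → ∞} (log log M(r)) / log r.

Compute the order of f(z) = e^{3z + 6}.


|e^{3z + 6}| = e^{Re(3·z) + 6} ≤ e^{3|z|^1 + 6} = e^{3r^1 + 6} on |z| = r, so ρ ≤ 1. Choosing z on |z|=r so that 3·z is real positive (always possible by picking arg z appropriately) gives |f(z)| = e^{3r^1 + 6}, matching the bound. The additive constant 6 does not affect log log M(r) ~ 1·log r. Hence ρ = 1.
Therefore ρ = 1.

Order ρ = 1.


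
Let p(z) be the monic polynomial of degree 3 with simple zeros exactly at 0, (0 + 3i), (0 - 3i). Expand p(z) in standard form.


The polynomial is p(z) = ∏_{α ∈ S} (z − α), where S = {0, (0 + 3i), (0 - 3i)}.
Expanding the product yields: p(z) = z^3 + 9·z.
Note conjugate pairs combine to real quadratics: (z − (0+3i))(z − (0−3i)) = z² + 9.
The resulting polynomial has degree 3 and real coefficients as required.

p(z) = z^3 + 9·z.


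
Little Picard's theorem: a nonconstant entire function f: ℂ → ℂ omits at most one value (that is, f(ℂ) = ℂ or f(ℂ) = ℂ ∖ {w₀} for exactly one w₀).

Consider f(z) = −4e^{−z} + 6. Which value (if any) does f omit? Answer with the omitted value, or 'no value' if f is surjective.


Little Picard bounds the complement of f(ℂ) to at most one point.
e^{−z} is never zero on ℂ, so -4·e^{−z} takes every value in ℂ ∖ {0}. Adding 6 shifts the range to ℂ ∖ {6}. Thus f omits exactly the value 6.

Omitted value: 6.


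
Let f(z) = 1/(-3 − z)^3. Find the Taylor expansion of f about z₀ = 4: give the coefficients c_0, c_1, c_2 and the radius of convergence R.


Let w = z − z₀, so z = z₀ + w.
Then -3 − z = -3 − (z₀ + w) = (-3 − z₀) − w = -7 − w.
f(z) = 1/(-7 − w)^3 = (1/(-7)^3) · (1 − w/(-7))^{−3}.
By the binomial series (1−u)^{−3} = Σ_{n≥0} C(n+2, 2) u^n for |u|<1, with u = w/(-7):
  c_n = C(n+2, 2) / (-7)^(n+3).
  c_0 = 1/(-7)^3 = -1/343.
  c_1 = 3/(-7)^4 = 3/2401.
  c_2 = 6/(-7)^5 = -6/16807.
The series is valid for |w/d| < 1, i.e. |z − z₀| < |d|.
Radius of convergence: R = |-3 − z₀| = |-7| = 7 (distance from z₀ to the singularity z = -3).

c_0 = -1/343, c_1 = 3/2401, c_2 = -6/16807; R = 7.


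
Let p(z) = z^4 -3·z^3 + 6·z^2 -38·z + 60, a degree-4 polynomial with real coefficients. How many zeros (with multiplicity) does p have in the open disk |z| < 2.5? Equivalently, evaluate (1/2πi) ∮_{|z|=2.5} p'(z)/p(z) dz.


The zeros of p are: (-1 + 3i), (-1 - 3i), 2, 3.
Their magnitudes are: 3.162, 3.162, 2, 3.
Zeros with |z| < R = 2.5: 2.
Count = 1.
By the argument principle, (1/2πi) ∮_{|z|=R} p'(z)/p(z) dz equals exactly this count.

Number of zeros inside |z| < 2.5: 1.


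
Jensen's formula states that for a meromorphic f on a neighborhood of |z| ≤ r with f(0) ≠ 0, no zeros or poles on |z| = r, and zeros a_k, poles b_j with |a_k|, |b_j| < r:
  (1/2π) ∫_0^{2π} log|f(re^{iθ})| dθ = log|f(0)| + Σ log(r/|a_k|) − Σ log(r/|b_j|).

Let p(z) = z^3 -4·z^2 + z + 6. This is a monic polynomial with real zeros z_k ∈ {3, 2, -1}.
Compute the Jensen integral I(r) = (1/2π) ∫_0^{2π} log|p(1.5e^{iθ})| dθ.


Zeros: -1, 2, 3; r = 1.5.
Inside |z| < r: -1. Outside (|z| ≥ r): 2, 3.
p(0) = 6, so log|p(0)| = log(6) = 1.7918.
Apply Jensen: I(r) = log|p(0)| + Σ_k log(r/|z_k|), summed over zeros inside |z| < r.
  log(r/|z_k|) for z_k = -1: log(1.5/1) = 0.4055
  Outside zeros (2, 3) contribute nothing to the Jensen sum.
Sum over inside zeros: 0.4055.
I(r) = log|p(0)| + (inside sum) = 1.7918 + 0.4055 = 2.1972.
Note: since some zeros are outside |z| ≤ r, the simplified n·log(r) form does NOT apply — only the inside zeros contribute.

I(r) ≈ 2.1972.


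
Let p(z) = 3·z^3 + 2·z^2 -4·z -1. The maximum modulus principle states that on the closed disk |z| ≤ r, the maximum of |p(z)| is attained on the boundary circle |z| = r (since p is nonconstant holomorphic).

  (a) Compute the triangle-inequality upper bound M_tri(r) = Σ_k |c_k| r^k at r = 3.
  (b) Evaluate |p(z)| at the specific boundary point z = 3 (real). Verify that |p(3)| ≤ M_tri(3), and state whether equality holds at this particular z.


Coefficients: c_0 = -1, c_1 = -4, c_2 = 2, c_3 = 3. Radius r = 3.
Part (a). Triangle bound: M_tri(r) = Σ_k |c_k| r^k
  = |-1|·3^0 + |-4|·3^1 + |2|·3^2 + |3|·3^3
  = 1 + 12 + 18 + 81 = 112.
This bounds M(r) := max_{|z|=r} |p(z)| from above; equality holds iff all terms c_k z^k can be made to align in phase at a single z on |z|=r.
Part (b). At z = 3 (real, on the circle |z| = r):
  p(3) = (-1)·3^0 + (-4)·3^1 + (2)·3^2 + (3)·3^3 = 86.
  |p(3)| = 86.
Check: |p(3)| = 86 ≤ 112 = M_tri(3). ✓ Equality does not hold at z = 3 (the coefficients have mixed signs, so the terms do not all align in phase there).

M_tri(3) = 112; |p(3)| = 86; equality at z=3: no.


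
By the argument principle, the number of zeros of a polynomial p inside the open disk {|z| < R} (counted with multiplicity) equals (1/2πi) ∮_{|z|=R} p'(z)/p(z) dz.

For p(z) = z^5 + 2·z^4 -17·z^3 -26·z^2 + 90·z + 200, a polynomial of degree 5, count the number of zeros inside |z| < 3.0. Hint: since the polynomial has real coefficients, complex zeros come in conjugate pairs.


The zeros of p are: -4, (3 + 1i), (3 - 1i), (-2 + 1i), (-2 - 1i).
Their magnitudes are: 4, 3.162, 3.162, 2.236, 2.236.
Zeros with |z| < R = 3.0: (-2 + 1i), (-2 - 1i).
Count = 2.
By the argument principle, (1/2πi) ∮_{|z|=R} p'(z)/p(z) dz equals exactly this count.

Number of zeros inside |z| < 3.0: 2.


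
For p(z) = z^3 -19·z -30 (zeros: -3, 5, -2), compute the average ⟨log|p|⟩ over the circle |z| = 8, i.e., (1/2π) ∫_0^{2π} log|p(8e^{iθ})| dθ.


Zeros: -3, -2, 5; r = 8.
Inside |z| < r: -3, -2, 5. Outside (|z| ≥ r): ∅.
p(0) = -30, so log|p(0)| = log(30) = 3.4012.
Apply Jensen: I(r) = log|p(0)| + Σ_k log(r/|z_k|), summed over zeros inside |z| < r.
  log(r/|z_k|) for z_k = -3: log(8/3) = 0.9808
  log(r/|z_k|) for z_k = 5: log(8/5) = 0.4700
  log(r/|z_k|) for z_k = -2: log(8/2) = 1.3863
Sum over inside zeros: 2.8371.
I(r) = log|p(0)| + (inside sum) = 3.4012 + 2.8371 = 6.2383.
Closed form (all zeros inside, monic): I(r) = n·log(r) = 3·log(8) = 6.2383. ✓

I(r) ≈ 6.2383.


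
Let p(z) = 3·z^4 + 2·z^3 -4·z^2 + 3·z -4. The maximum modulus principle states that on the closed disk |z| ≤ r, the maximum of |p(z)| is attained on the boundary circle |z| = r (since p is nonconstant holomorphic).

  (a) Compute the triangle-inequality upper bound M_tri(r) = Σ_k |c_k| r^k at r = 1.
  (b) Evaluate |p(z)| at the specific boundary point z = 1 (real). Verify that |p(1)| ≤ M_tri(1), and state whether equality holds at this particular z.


Coefficients: c_0 = -4, c_1 = 3, c_2 = -4, c_3 = 2, c_4 = 3. Radius r = 1.
Part (a). Triangle bound: M_tri(r) = Σ_k |c_k| r^k
  = |-4|·1^0 + |3|·1^1 + |-4|·1^2 + |2|·1^3 + |3|·1^4
  = 4 + 3 + 4 + 2 + 3 = 16.
This bounds M(r) := max_{|z|=r} |p(z)| from above; equality holds iff all terms c_k z^k can be made to align in phase at a single z on |z|=r.
Part (b). At z = 1 (real, on the circle |z| = r):
  p(1) = (-4)·1^0 + (3)·1^1 + (-4)·1^2 + (2)·1^3 + (3)·1^4 = 0.
  |p(1)| = 0.
Check: |p(1)| = 0 ≤ 16 = M_tri(1). ✓ Equality does not hold at z = 1 (the coefficients have mixed signs, so the terms do not all align in phase there).

M_tri(1) = 16; |p(1)| = 0; equality at z=1: no.


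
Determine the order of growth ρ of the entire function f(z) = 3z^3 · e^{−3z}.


M(r) = max_{|z|=r} |3|·|z|^3·|e^{−3z}| = 3·r^3 · e^{3r^1} (the factors attain their maxima compatibly on |z|=r). Then log M(r) = log 3 + 3·log r + 3r^1, dominated by the last term, so log log M(r) ~ 1·log r. The polynomial factor 3z^3 contributes only a log r term and does not affect the order. ρ = 1.
Therefore ρ = 1.

Order ρ = 1.


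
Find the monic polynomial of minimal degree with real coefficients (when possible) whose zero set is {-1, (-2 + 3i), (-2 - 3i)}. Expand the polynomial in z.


The polynomial is p(z) = ∏_{α ∈ S} (z − α), where S = {-1, (-2 + 3i), (-2 - 3i)}.
Expanding the product yields: p(z) = z^3 + 5·z^2 + 17·z + 13.
Note conjugate pairs combine to real quadratics: (z − (-2+3i))(z − (-2−3i)) = z² + 4z + 13.
The resulting polynomial has degree 3 and real coefficients as required.

p(z) = z^3 + 5·z^2 + 17·z + 13.


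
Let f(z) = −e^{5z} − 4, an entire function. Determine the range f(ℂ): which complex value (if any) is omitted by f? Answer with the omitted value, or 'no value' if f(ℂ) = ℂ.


Little Picard bounds the complement of f(ℂ) to at most one point.
e^{5z} is never zero on ℂ, so -1·e^{5z} takes every value in ℂ ∖ {0}. Adding -4 shifts the range to ℂ ∖ {-4}. Thus f omits exactly the value -4.

Omitted value: -4.


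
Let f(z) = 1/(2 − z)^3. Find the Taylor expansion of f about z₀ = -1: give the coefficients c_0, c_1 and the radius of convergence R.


Let w = z − z₀, so z = z₀ + w.
Then 2 − z = 2 − (z₀ + w) = (2 − z₀) − w = 3 − w.
f(z) = 1/(3 − w)^3 = (1/(3)^3) · (1 − w/(3))^{−3}.
By the binomial series (1−u)^{−3} = Σ_{n≥0} C(n+2, 2) u^n for |u|<1, with u = w/(3):
  c_n = C(n+2, 2) / (3)^(n+3).
  c_0 = 1/(3)^3 = 1/27.
  c_1 = 3/(3)^4 = 1/27.
The series is valid for |w/d| < 1, i.e. |z − z₀| < |d|.
Radius of convergence: R = |2 − z₀| = |3| = 3 (distance from z₀ to the singularity z = 2).

c_0 = 1/27, c_1 = 1/27; R = 3.


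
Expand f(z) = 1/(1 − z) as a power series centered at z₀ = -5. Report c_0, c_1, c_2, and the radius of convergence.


Let w = z − z₀, so z = z₀ + w.
Then 1 − z = 1 − (z₀ + w) = (1 − z₀) − w = 6 − w.
f(z) = 1/(6 − w) = (1/(6)) · 1/(1 − w/(6)) = Σ_{n≥0} w^n / (6)^(n+1).
So c_n = 1/(6)^(n+1):
  c_0 = 1/(6)^1 = 1/6.
  c_1 = 1/(6)^2 = 1/36.
  c_2 = 1/(6)^3 = 1/216.
The series is valid for |w/d| < 1, i.e. |z − z₀| < |d|.
Radius of convergence: R = |1 − z₀| = |6| = 6 (distance from z₀ to the singularity z = 1).

c_0 = 1/6, c_1 = 1/36, c_2 = 1/216; R = 6.


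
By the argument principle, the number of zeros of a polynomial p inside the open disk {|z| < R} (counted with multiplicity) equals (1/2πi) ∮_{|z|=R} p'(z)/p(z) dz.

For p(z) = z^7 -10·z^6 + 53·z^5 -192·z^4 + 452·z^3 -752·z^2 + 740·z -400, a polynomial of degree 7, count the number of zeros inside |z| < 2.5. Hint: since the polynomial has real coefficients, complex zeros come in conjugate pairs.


The zeros of p are: (1 + 1i), (1 - 1i), (1 + 2i), (1 - 2i), (1 + 3i), (1 - 3i), 4.
Their magnitudes are: 1.414, 1.414, 2.236, 2.236, 3.162, 3.162, 4.
Zeros with |z| < R = 2.5: (1 + 1i), (1 - 1i), (1 + 2i), (1 - 2i).
Count = 4.
By the argument principle, (1/2πi) ∮_{|z|=R} p'(z)/p(z) dz equals exactly this count.

Number of zeros inside |z| < 2.5: 4.


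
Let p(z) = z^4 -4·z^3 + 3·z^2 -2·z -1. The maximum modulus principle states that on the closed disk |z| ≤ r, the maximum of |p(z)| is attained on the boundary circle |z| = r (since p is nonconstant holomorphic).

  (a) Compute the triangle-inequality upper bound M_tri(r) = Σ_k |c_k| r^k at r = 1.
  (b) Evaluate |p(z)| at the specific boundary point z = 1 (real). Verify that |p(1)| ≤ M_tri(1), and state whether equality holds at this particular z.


Coefficients: c_0 = -1, c_1 = -2, c_2 = 3, c_3 = -4, c_4 = 1. Radius r = 1.
Part (a). Triangle bound: M_tri(r) = Σ_k |c_k| r^k
  = |-1|·1^0 + |-2|·1^1 + |3|·1^2 + |-4|·1^3 + |1|·1^4
  = 1 + 2 + 3 + 4 + 1 = 11.
This bounds M(r) := max_{|z|=r} |p(z)| from above; equality holds iff all terms c_k z^k can be made to align in phase at a single z on |z|=r.
Part (b). At z = 1 (real, on the circle |z| = r):
  p(1) = (-1)·1^0 + (-2)·1^1 + (3)·1^2 + (-4)·1^3 + (1)·1^4 = -3.
  |p(1)| = 3.
Check: |p(1)| = 3 ≤ 11 = M_tri(1). ✓ Equality does not hold at z = 1 (the coefficients have mixed signs, so the terms do not all align in phase there).

M_tri(1) = 11; |p(1)| = 3; equality at z=1: no.


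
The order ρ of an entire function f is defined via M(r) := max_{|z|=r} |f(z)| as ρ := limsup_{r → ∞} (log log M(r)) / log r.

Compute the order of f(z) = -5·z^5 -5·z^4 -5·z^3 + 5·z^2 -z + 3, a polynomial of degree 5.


|f(z)| ≤ Σ|c_k|·r^k = O(r^5) as r → ∞. Polynomial growth is O(e^{r^ε}) for every ε > 0 (since r^5/e^{r^ε} → 0), so ρ ≤ ε for all ε > 0, i.e. ρ = 0. Every nonconstant polynomial has order 0.
Therefore ρ = 0.

Order ρ = 0.


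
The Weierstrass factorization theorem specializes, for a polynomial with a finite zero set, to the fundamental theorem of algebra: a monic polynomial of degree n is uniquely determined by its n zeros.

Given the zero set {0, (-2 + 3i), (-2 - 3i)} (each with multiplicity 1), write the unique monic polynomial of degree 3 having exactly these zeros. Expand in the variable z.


The polynomial is p(z) = ∏_{α ∈ S} (z − α), where S = {0, (-2 + 3i), (-2 - 3i)}.
Expanding the product yields: p(z) = z^3 + 4·z^2 + 13·z.
Note conjugate pairs combine to real quadratics: (z − (-2+3i))(z − (-2−3i)) = z² + 4z + 13.
The resulting polynomial has degree 3 and real coefficients as required.

p(z) = z^3 + 4·z^2 + 13·z.


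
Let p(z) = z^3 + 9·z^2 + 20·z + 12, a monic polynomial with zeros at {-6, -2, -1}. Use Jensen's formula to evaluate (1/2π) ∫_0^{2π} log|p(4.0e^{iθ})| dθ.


Zeros: -6, -2, -1; r = 4.0.
Inside |z| < r: -2, -1. Outside (|z| ≥ r): -6.
p(0) = 12, so log|p(0)| = log(12) = 2.4849.
Apply Jensen: I(r) = log|p(0)| + Σ_k log(r/|z_k|), summed over zeros inside |z| < r.
  log(r/|z_k|) for z_k = -2: log(4.0/2) = 0.6931
  log(r/|z_k|) for z_k = -1: log(4.0/1) = 1.3863
  Outside zeros (-6) contribute nothing to the Jensen sum.
Sum over inside zeros: 2.0794.
I(r) = log|p(0)| + (inside sum) = 2.4849 + 2.0794 = 4.5643.
Note: since some zeros are outside |z| ≤ r, the simplified n·log(r) form does NOT apply — only the inside zeros contribute.

I(r) ≈ 4.5643.


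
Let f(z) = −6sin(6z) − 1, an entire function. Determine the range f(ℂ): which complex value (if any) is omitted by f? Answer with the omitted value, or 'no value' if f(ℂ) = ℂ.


Little Picard bounds the complement of f(ℂ) to at most one point.
sin is entire and surjective onto ℂ: for every w ∈ ℂ, sin(ζ) = w has a solution ζ ∈ ℂ (e.g., via the complex inverse arcsin). With ζ = 6z this gives z = ζ/(6). Then -6·sin(6z) takes every value in -6·ℂ = ℂ, and adding -1 is a bijection of ℂ. So f is surjective and omits no value. (Note: only on the real line is sin bounded by [−1, 1].)

Omitted value: no value.


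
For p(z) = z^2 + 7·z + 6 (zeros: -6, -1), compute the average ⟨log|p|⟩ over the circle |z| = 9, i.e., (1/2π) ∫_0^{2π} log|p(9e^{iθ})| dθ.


Zeros: -6, -1; r = 9.
Inside |z| < r: -6, -1. Outside (|z| ≥ r): ∅.
p(0) = 6, so log|p(0)| = log(6) = 1.7918.
Apply Jensen: I(r) = log|p(0)| + Σ_k log(r/|z_k|), summed over zeros inside |z| < r.
  log(r/|z_k|) for z_k = -6: log(9/6) = 0.4055
  log(r/|z_k|) for z_k = -1: log(9/1) = 2.1972
Sum over inside zeros: 2.6027.
I(r) = log|p(0)| + (inside sum) = 1.7918 + 2.6027 = 4.3944.
Closed form (all zeros inside, monic): I(r) = n·log(r) = 2·log(9) = 4.3944. ✓

I(r) ≈ 4.3944.


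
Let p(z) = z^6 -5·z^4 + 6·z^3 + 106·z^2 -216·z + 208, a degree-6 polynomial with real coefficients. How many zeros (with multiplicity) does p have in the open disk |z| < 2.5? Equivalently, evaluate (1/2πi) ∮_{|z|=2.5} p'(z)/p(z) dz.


The zeros of p are: (-3 + 2i), (-3 - 2i), (1 + 1i), (1 - 1i), (2 + 2i), (2 - 2i).
Their magnitudes are: 3.606, 3.606, 1.414, 1.414, 2.828, 2.828.
Zeros with |z| < R = 2.5: (1 + 1i), (1 - 1i).
Count = 2.
By the argument principle, (1/2πi) ∮_{|z|=R} p'(z)/p(z) dz equals exactly this count.

Number of zeros inside |z| < 2.5: 2.


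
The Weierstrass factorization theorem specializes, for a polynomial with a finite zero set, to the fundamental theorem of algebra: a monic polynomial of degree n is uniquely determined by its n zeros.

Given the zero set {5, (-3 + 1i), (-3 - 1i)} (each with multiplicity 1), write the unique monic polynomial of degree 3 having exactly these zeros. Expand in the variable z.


The polynomial is p(z) = ∏_{α ∈ S} (z − α), where S = {5, (-3 + 1i), (-3 - 1i)}.
Expanding the product yields: p(z) = z^3 + z^2 -20·z -50.
Note conjugate pairs combine to real quadratics: (z − (-3+1i))(z − (-3−1i)) = z² + 6z + 10.
The resulting polynomial has degree 3 and real coefficients as required.

p(z) = z^3 + z^2 -20·z -50.


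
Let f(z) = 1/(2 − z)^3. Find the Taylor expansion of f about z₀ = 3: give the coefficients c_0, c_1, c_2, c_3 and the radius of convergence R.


Let w = z − z₀, so z = z₀ + w.
Then 2 − z = 2 − (z₀ + w) = (2 − z₀) − w = -1 − w.
f(z) = 1/(-1 − w)^3 = (1/(-1)^3) · (1 − w/(-1))^{−3}.
By the binomial series (1−u)^{−3} = Σ_{n≥0} C(n+2, 2) u^n for |u|<1, with u = w/(-1):
  c_n = C(n+2, 2) / (-1)^(n+3).
  c_0 = 1/(-1)^3 = -1.
  c_1 = 3/(-1)^4 = 3.
  c_2 = 6/(-1)^5 = -6.
  c_3 = 10/(-1)^6 = 10.
The series is valid for |w/d| < 1, i.e. |z − z₀| < |d|.
Radius of convergence: R = |2 − z₀| = |-1| = 1 (distance from z₀ to the singularity z = 2).

c_0 = -1, c_1 = 3, c_2 = -6, c_3 = 10; R = 1.


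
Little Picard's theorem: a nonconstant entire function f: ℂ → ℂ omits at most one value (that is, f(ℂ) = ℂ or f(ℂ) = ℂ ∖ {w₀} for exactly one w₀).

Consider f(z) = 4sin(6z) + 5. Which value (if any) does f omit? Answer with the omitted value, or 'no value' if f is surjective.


Little Picard bounds the complement of f(ℂ) to at most one point.
sin is entire and surjective onto ℂ: for every w ∈ ℂ, sin(ζ) = w has a solution ζ ∈ ℂ (e.g., via the complex inverse arcsin). With ζ = 6z this gives z = ζ/(6). Then 4·sin(6z) takes every value in 4·ℂ = ℂ, and adding 5 is a bijection of ℂ. So f is surjective and omits no value. (Note: only on the real line is sin bounded by [−1, 1].)

Omitted value: no value.


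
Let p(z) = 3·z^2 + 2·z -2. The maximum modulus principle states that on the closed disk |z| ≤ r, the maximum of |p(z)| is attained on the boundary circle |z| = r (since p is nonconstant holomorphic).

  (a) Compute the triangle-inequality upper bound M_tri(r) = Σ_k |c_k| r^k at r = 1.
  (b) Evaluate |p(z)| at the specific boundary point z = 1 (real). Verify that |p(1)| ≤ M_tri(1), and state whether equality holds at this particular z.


Coefficients: c_0 = -2, c_1 = 2, c_2 = 3. Radius r = 1.
Part (a). Triangle bound: M_tri(r) = Σ_k |c_k| r^k
  = |-2|·1^0 + |2|·1^1 + |3|·1^2
  = 2 + 2 + 3 = 7.
This bounds M(r) := max_{|z|=r} |p(z)| from above; equality holds iff all terms c_k z^k can be made to align in phase at a single z on |z|=r.
Part (b). At z = 1 (real, on the circle |z| = r):
  p(1) = (-2)·1^0 + (2)·1^1 + (3)·1^2 = 3.
  |p(1)| = 3.
Check: |p(1)| = 3 ≤ 7 = M_tri(1). ✓ Equality does not hold at z = 1 (the coefficients have mixed signs, so the terms do not all align in phase there).

M_tri(1) = 7; |p(1)| = 3; equality at z=1: no.


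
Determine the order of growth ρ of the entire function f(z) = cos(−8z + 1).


cos(w) is a linear combination of e^{iw} and e^{−iw} (or e^w, e^{−w} in the hyperbolic case), so |cos(w)| ≤ e^{|w|}. With w = −8z + 1, |w| ≤ 8|z| + 1 = 8r + 1 on |z| = r, giving M(r) ≤ e^{8r + 1}, so ρ ≤ 1. On a suitable ray (z = it for sin/cos; z = t for sinh/cosh, t real → ∞), |cos(−8z + 1)| grows like e^{8|t|}/2, so ρ ≥ 1. Hence ρ = 1.
Therefore ρ = 1.

Order ρ = 1.


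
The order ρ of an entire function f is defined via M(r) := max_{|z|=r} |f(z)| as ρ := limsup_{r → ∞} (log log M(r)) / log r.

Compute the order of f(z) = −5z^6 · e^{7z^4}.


M(r) = max_{|z|=r} |-5|·|z|^6·|e^{7z^4}| = 5·r^6 · e^{7r^4} (the factors attain their maxima compatibly on |z|=r). Then log M(r) = log 5 + 6·log r + 7r^4, dominated by the last term, so log log M(r) ~ 4·log r. The polynomial factor -5z^6 contributes only a log r term and does not affect the order. ρ = 4.
Therefore ρ = 4.

Order ρ = 4.
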